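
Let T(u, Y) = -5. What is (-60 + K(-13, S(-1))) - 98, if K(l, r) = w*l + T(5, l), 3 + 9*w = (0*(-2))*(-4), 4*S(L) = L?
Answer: -476/3 ≈ -158.67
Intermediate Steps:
S(L) = L/4
w = -1/3 (w = -1/3 + ((0*(-2))*(-4))/9 = -1/3 + (0*(-4))/9 = -1/3 + (1/9)*0 = -1/3 + 0 = -1/3 ≈ -0.33333)
K(l, r) = -5 - l/3 (K(l, r) = -l/3 - 5 = -5 - l/3)
(-60 + K(-13, S(-1))) - 98 = (-60 + (-5 - 1/3*(-13))) - 98 = (-60 + (-5 + 13/3)) - 98 = (-60 - 2/3) - 98 = -182/3 - 98 = -476/3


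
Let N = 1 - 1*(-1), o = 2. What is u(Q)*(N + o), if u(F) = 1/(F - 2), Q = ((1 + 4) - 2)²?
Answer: 4/7 ≈ 0.57143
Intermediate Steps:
Q = 9 (Q = (5 - 2)² = 3² = 9)
u(F) = 1/(-2 + F)
N = 2 (N = 1 + 1 = 2)
u(Q)*(N + o) = (2 + 2)/(-2 + 9) = 4/7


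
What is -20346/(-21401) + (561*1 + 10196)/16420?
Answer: 564291877/351404420 ≈ 1.6058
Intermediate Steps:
-20346/(-21401) + (561*1 + 10196)/16420 = -20346*(-1/21401) + (561 + 10196)*(1/16420) = 20346/21401 + 10757*(1/16420) = 20346/21401 + 10757/16420 = 564291877/351404420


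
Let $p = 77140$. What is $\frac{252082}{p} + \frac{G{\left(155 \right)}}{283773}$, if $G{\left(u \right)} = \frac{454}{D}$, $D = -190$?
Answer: $\frac{5109562933}{1563589230} \approx 3.2678$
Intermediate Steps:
$G{\left(u \right)} = - \frac{227}{95}$ ($G{\left(u \right)} = \frac{454}{-190} = 454 \left(- \frac{1}{190}\right) = - \frac{227}{95}$)
$\frac{252082}{p} + \frac{G{\left(155 \right)}}{283773} = \frac{252082}{77140} - \frac{227}{95 \cdot 283773} = 252082 \cdot \frac{1}{77140} - \frac{227}{26958435} = \frac{126041}{38570} - \frac{227}{26958435} = \frac{5109562933}{1563589230}$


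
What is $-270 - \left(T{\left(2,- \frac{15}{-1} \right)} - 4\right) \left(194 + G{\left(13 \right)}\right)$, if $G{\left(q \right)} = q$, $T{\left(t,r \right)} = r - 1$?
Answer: $-2340$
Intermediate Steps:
$T{\left(t,r \right)} = -1 + r$
$-270 - \left(T{\left(2,- \frac{15}{-1} \right)} - 4\right) \left(194 + G{\left(13 \right)}\right) = -270 - \left(\left(-1 - \frac{15}{-1}\right) - 4\right) \left(194 + 13\right) = -270 - \left(\left(-1 - -15\right) - 4\right) 207 = -270 - \left(\left(-1 + 15\right) - 4\right) 207 = -270 - \left(14 - 4\right) 207 = -270 - 10 \cdot 207 = -270 - 2070 = -2340$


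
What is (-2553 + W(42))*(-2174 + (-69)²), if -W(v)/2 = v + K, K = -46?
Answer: -6583915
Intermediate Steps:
W(v) = 92 - 2*v (W(v) = -2*(v - 46) = -2*(-46 + v) = 92 - 2*v)
(-2553 + W(42))*(-2174 + (-69)²) = (-2553 + (92 - 2*42))*(-2174 + (-69)²) = (-2553 + (92 - 84))*(-2174 + 4761) = (-2553 + 8)*2587 = -2545*2587 = -6583915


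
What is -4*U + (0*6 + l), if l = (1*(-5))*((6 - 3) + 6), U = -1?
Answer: -41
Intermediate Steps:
l = -45 (l = -5*(3 + 6) = -5*9 = -45)
-4*U + (0*6 + l) = -4*(-1) + (0*6 - 45) = 4 + (0 - 45) = 4 - 45 = -41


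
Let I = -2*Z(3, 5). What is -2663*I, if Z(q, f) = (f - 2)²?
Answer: 47934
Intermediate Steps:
Z(q, f) = (-2 + f)²
I = -18 (I = -2*(-2 + 5)² = -2*3² = -2*9 = -18)
-2663*I = -2663*(-18) = 47934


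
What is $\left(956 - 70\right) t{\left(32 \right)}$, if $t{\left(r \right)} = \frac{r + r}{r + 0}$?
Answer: $1772$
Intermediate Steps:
$t{\left(r \right)} = 2$ ($t{\left(r \right)} = \frac{2 r}{r} = 2$)
$\left(956 - 70\right) t{\left(32 \right)} = \left(956 - 70\right) 2 = 886 \cdot 2 = 1772$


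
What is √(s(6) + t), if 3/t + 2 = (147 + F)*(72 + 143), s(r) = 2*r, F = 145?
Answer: √5254790638/20926 ≈ 3.4641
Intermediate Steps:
t = 1/20926 (t = 3/(-2 + (147 + 145)*(72 + 143)) = 3/(-2 + 292*215) = 3/(-2 + 62780) = 3/62778 = 3*(1/62778) = 1/20926 ≈ 4.7787e-5)
√(s(6) + t) = √(2*6 + 1/20926) = √(12 + 1/20926) = √(251113/20926) = √5254790638/20926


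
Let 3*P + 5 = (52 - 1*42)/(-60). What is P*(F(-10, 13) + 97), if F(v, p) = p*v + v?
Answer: 1333/18 ≈ 74.056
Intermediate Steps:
P = -31/18 (P = -5/3 + ((52 - 1*42)/(-60))/3 = -5/3 + ((52 - 42)*(-1/60))/3 = -5/3 + (10*(-1/60))/3 = -5/3 + (1/3)*(-1/6) = -5/3 - 1/18 = -31/18 ≈ -1.7222)
F(v, p) = v + p*v
P*(F(-10, 13) + 97) = -31*(-10*(1 + 13) + 97)/18 = -31*(-10*14 + 97)/18 = -31*(-140 + 97)/18 = -31/18*(-43) = 1333/18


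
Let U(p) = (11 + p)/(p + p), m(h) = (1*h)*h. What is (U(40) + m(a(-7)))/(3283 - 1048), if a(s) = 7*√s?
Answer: -27389/178800 ≈ -0.15318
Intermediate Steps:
m(h) = h² (m(h) = h*h = h²)
U(p) = (11 + p)/(2*p) (U(p) = (11 + p)/((2*p)) = (11 + p)*(1/(2*p)) = (11 + p)/(2*p))
(U(40) + m(a(-7)))/(3283 - 1048) = ((½)*(11 + 40)/40 + (7*√(-7))²)/(3283 - 1048) = ((½)*(1/40)*51 + (7*(I*√7))²)/2235 = (51/80 + (7*I*√7)²)*(1/2235) = (51/80 - 343)*(1/2235) = -27389/80*1/2235 = -27389/178800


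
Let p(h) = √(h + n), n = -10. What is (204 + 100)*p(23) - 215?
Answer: -215 + 304*√13 ≈ 881.09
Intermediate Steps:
p(h) = √(-10 + h) (p(h) = √(h - 10) = √(-10 + h))
(204 + 100)*p(23) - 215 = (204 + 100)*√(-10 + 23) - 215 = 304*√13 - 215 = -215 + 304*√13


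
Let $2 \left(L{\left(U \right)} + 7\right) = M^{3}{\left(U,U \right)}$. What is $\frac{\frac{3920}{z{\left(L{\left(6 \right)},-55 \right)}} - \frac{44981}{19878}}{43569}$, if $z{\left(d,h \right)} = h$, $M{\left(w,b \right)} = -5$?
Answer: $- \frac{16079143}{9526710402} \approx -0.0016878$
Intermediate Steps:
$L{\left(U \right)} = - \frac{139}{2}$ ($L{\left(U \right)} = -7 + \frac{\left(-5\right)^{3}}{2} = -7 + \frac{1}{2} \left(-125\right) = -7 - \frac{125}{2} = - \frac{139}{2}$)
$\frac{\frac{3920}{z{\left(L{\left(6 \right)},-55 \right)}} - \frac{44981}{19878}}{43569} = \frac{\frac{3920}{-55} - \frac{44981}{19878}}{43569} = \left(3920 \left(- \frac{1}{55}\right) - \frac{44981}{19878}\right) \frac{1}{43569} = \left(- \frac{784}{11} - \frac{44981}{19878}\right) \frac{1}{43569} = \left(- \frac{16079143}{218658}\right) \frac{1}{43569} = - \frac{16079143}{9526710402}$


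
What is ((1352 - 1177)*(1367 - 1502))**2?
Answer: 558140625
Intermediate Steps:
((1352 - 1177)*(1367 - 1502))**2 = (175*(-135))**2 = (-23625)**2 = 558140625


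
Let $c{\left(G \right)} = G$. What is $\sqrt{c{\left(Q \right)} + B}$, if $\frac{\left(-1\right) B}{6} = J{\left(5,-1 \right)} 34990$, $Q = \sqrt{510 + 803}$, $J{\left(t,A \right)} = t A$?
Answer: $\sqrt{1049700 + \sqrt{1313}} \approx 1024.6$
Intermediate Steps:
$J{\left(t,A \right)} = A t$
$Q = \sqrt{1313} \approx 36.235$
$B = 1049700$ ($B = - 6 \left(-1\right) 5 \cdot 34990 = - 6 \left(\left(-5\right) 34990\right) = \left(-6\right) \left(-174950\right) = 1049700$)
$\sqrt{c{\left(Q \right)} + B} = \sqrt{\sqrt{1313} + 1049700} = \sqrt{1049700 + \sqrt{1313}}$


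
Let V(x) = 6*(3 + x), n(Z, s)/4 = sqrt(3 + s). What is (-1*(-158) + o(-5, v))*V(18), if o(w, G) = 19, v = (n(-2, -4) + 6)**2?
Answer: 22302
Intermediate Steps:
n(Z, s) = 4*sqrt(3 + s)
V(x) = 18 + 6*x
v = (6 + 4*I)**2 (v = (4*sqrt(3 - 4) + 6)**2 = (4*sqrt(-1) + 6)**2 = (4*I + 6)**2 = (6 + 4*I)**2 ≈ 20.0 + 48.0*I)
(-1*(-158) + o(-5, v))*V(18) = (-1*(-158) + 19)*(18 + 6*18) = (158 + 19)*(18 + 108) = 177*126 = 22302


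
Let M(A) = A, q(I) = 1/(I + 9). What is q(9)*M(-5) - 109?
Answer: -1967/18 ≈ -109.28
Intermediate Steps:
q(I) = 1/(9 + I)
q(9)*M(-5) - 109 = -5/(9 + 9) - 109 = -5/18 - 109 = -1967/18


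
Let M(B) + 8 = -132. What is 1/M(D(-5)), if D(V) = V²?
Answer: -1/140 ≈ -0.0071429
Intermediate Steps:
M(B) = -140 (M(B) = -8 - 132 = -140)
1/M(D(-5)) = 1/(-140) = -1/140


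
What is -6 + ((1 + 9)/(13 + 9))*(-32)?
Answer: -226/11 ≈ -20.545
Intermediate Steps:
-6 + ((1 + 9)/(13 + 9))*(-32) = -6 + (10/22)*(-32) = -6 + (10*(1/22))*(-32) = -6 + (5/11)*(-32) = -6 - 160/11 = -226/11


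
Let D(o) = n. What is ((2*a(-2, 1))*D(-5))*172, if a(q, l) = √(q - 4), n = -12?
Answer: -4128*I*√6 ≈ -10112.0*I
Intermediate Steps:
D(o) = -12
a(q, l) = √(-4 + q)
((2*a(-2, 1))*D(-5))*172 = ((2*√(-4 - 2))*(-12))*172 = ((2*√(-6))*(-12))*172 = ((2*(I*√6))*(-12))*172 = ((2*I*√6)*(-12))*172 = -24*I*√6*172 = -4128*I*√6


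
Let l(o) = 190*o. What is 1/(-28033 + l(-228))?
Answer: -1/71353 ≈ -1.4015e-5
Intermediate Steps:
1/(-28033 + l(-228)) = 1/(-28033 + 190*(-228)) = 1/(-28033 - 43320) = 1/(-71353) = -1/71353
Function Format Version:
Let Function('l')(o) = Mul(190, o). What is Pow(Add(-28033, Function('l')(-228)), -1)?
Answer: Rational(-1, 71353) ≈ -1.4015e-5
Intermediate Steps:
Pow(Add(-28033, Function('l')(-228)), -1) = Pow(Add(-28033, Mul(190, -228)), -1) = Pow(Add(-28033, -43320), -1) = Pow(-71353, -1) = Rational(-1, 71353)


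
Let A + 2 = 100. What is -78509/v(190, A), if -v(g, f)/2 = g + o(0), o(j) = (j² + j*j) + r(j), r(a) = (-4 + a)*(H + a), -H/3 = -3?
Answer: 78509/308 ≈ 254.90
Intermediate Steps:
H = 9 (H = -3*(-3) = 9)
r(a) = (-4 + a)*(9 + a)
A = 98 (A = -2 + 100 = 98)
o(j) = -36 + 3*j² + 5*j (o(j) = (j² + j*j) + (-36 + j² + 5*j) = (j² + j²) + (-36 + j² + 5*j) = 2*j² + (-36 + j² + 5*j) = -36 + 3*j² + 5*j)
v(g, f) = 72 - 2*g (v(g, f) = -2*(g + (-36 + 3*0² + 5*0)) = -2*(g + (-36 + 3*0 + 0)) = -2*(g + (-36 + 0 + 0)) = -2*(g - 36) = -2*(-36 + g) = 72 - 2*g)
-78509/v(190, A) = -78509/(72 - 2*190) = -78509/(72 - 380) = -78509/(-308) = -78509*(-1/308) = 78509/308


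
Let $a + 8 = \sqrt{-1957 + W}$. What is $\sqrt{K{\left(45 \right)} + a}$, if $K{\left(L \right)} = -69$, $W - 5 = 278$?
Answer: $\sqrt{-77 + 3 i \sqrt{186}} \approx 2.2578 + 9.0608 i$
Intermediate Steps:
$W = 283$ ($W = 5 + 278 = 283$)
$a = -8 + 3 i \sqrt{186}$ ($a = -8 + \sqrt{-1957 + 283} = -8 + \sqrt{-1674} = -8 + 3 i \sqrt{186} \approx -8.0 + 40.915 i$)
$\sqrt{K{\left(45 \right)} + a} = \sqrt{-69 - \left(8 - 3 i \sqrt{186}\right)} = \sqrt{-77 + 3 i \sqrt{186}}$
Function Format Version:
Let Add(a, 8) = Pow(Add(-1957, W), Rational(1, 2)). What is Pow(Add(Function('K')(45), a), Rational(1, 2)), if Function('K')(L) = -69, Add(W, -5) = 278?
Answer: Pow(Add(-77, Mul(3, I, Pow(186, Rational(1, 2)))), Rational(1, 2)) ≈ Add(2.2578, Mul(9.0608, I))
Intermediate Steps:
W = 283 (W = Add(5, 278) = 283)
a = Add(-8, Mul(3, I, Pow(186, Rational(1, 2)))) (a = Add(-8, Pow(Add(-1957, 283), Rational(1, 2))) = Add(-8, Pow(-1674, Rational(1, 2))) = Add(-8, Mul(3, I, Pow(186, Rational(1, 2)))) ≈ Add(-8.0000, Mul(40.915, I)))
Pow(Add(Function('K')(45), a), Rational(1, 2)) = Pow(Add(-69, Add(-8, Mul(3, I, Pow(186, Rational(1, 2))))), Rational(1, 2)) = Pow(Add(-77, Mul(3, I, Pow(186, Rational(1, 2)))), Rational(1, 2))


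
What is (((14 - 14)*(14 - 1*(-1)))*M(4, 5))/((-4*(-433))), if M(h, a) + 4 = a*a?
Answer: 0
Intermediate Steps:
M(h, a) = -4 + a² (M(h, a) = -4 + a*a = -4 + a²)
(((14 - 14)*(14 - 1*(-1)))*M(4, 5))/((-4*(-433))) = (((14 - 14)*(14 - 1*(-1)))*(-4 + 5²))/((-4*(-433))) = ((0*(14 + 1))*(-4 + 25))/1732 = ((0*15)*21)*(1/1732) = (0*21)*(1/1732) = 0*(1/1732) = 0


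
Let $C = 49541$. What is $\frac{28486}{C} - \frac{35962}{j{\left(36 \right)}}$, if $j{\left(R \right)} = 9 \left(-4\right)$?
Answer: $\frac{891309469}{891738} \approx 999.52$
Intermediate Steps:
$j{\left(R \right)} = -36$
$\frac{28486}{C} - \frac{35962}{j{\left(36 \right)}} = \frac{28486}{49541} - \frac{35962}{-36} = 28486 \cdot \frac{1}{49541} - - \frac{17981}{18} = \frac{28486}{49541} + \frac{17981}{18} = \frac{891309469}{891738}$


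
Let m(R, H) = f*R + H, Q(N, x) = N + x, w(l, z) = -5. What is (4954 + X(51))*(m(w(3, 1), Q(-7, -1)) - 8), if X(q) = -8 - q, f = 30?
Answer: -812570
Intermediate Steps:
m(R, H) = H + 30*R (m(R, H) = 30*R + H = H + 30*R)
(4954 + X(51))*(m(w(3, 1), Q(-7, -1)) - 8) = (4954 + (-8 - 1*51))*(((-7 - 1) + 30*(-5)) - 8) = (4954 + (-8 - 51))*((-8 - 150) - 8) = (4954 - 59)*(-158 - 8) = 4895*(-166) = -812570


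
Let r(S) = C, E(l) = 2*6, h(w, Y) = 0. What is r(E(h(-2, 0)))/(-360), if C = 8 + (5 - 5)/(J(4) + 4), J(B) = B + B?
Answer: -1/45 ≈ -0.022222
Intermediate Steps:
J(B) = 2*B
E(l) = 12
C = 8 (C = 8 + (5 - 5)/(2*4 + 4) = 8 + 0/(8 + 4) = 8 + 0/12 = 8 + 0*(1/12) = 8 + 0 = 8)
r(S) = 8
r(E(h(-2, 0)))/(-360) = 8/(-360) = 8*(-1/360) = -1/45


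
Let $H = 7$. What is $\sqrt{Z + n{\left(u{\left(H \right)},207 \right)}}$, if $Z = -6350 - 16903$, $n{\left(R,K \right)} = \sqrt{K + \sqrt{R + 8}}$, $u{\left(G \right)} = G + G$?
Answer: $\sqrt{-23253 + \sqrt{207 + \sqrt{22}}} \approx 152.44 i$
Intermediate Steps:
$u{\left(G \right)} = 2 G$
$n{\left(R,K \right)} = \sqrt{K + \sqrt{8 + R}}$
$Z = -23253$
$\sqrt{Z + n{\left(u{\left(H \right)},207 \right)}} = \sqrt{-23253 + \sqrt{207 + \sqrt{8 + 2 \cdot 7}}} = \sqrt{-23253 + \sqrt{207 + \sqrt{8 + 14}}} = \sqrt{-23253 + \sqrt{207 + \sqrt{22}}}$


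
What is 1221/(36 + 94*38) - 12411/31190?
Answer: -304359/5115160 ≈ -0.059501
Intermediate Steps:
1221/(36 + 94*38) - 12411/31190 = 1221/(36 + 3572) - 12411*1/31190 = 1221/3608 - 12411/31190 = 1221*(1/3608) - 12411/31190 = 111/328 - 12411/31190 = -304359/5115160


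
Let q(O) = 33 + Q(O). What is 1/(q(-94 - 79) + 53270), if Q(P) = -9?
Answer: 1/53294 ≈ 1.8764e-5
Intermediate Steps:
q(O) = 24 (q(O) = 33 - 9 = 24)
1/(q(-94 - 79) + 53270) = 1/(24 + 53270) = 1/53294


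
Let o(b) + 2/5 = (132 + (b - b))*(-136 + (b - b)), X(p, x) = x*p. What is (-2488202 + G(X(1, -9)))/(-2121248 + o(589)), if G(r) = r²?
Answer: 12440605/10696002 ≈ 1.1631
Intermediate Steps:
X(p, x) = p*x
o(b) = -89762/5 (o(b) = -⅖ + (132 + (b - b))*(-136 + (b - b)) = -⅖ + (132 + 0)*(-136 + 0) = -⅖ + 132*(-136) = -⅖ - 17952 = -89762/5)
(-2488202 + G(X(1, -9)))/(-2121248 + o(589)) = (-2488202 + (1*(-9))²)/(-2121248 - 89762/5) = (-2488202 + (-9)²)/(-10696002/5) = (-2488202 + 81)*(-5/10696002) = -2488121*(-5/10696002) = 12440605/10696002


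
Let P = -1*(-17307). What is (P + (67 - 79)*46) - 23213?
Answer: -6458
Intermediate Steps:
P = 17307
(P + (67 - 79)*46) - 23213 = (17307 + (67 - 79)*46) - 23213 = (17307 - 12*46) - 23213 = (17307 - 552) - 23213 = 16755 - 23213 = -6458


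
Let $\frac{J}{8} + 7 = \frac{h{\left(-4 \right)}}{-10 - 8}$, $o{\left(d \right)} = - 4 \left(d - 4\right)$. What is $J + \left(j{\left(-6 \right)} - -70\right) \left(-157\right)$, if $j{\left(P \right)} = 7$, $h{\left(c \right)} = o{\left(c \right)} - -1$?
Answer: $- \frac{36479}{3} \approx -12160.0$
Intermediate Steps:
$o{\left(d \right)} = 16 - 4 d$ ($o{\left(d \right)} = - 4 \left(-4 + d\right) = 16 - 4 d$)
$h{\left(c \right)} = 17 - 4 c$ ($h{\left(c \right)} = \left(16 - 4 c\right) - -1 = \left(16 - 4 c\right) + 1 = 17 - 4 c$)
$J = - \frac{212}{3}$ ($J = -56 + 8 \frac{17 - -16}{-10 - 8} = -56 + 8 \frac{17 + 16}{-18} = -56 + 8 \cdot 33 \left(- \frac{1}{18}\right) = -56 + 8 \left(- \frac{11}{6}\right) = -56 - \frac{44}{3} = - \frac{212}{3} \approx -70.667$)
$J + \left(j{\left(-6 \right)} - -70\right) \left(-157\right) = - \frac{212}{3} + \left(7 - -70\right) \left(-157\right) = - \frac{212}{3} + \left(7 + 70\right) \left(-157\right) = - \frac{212}{3} + 77 \left(-157\right) = - \frac{212}{3} - 12089 = - \frac{36479}{3}$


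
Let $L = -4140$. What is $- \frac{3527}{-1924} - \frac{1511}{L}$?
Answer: $\frac{1094309}{497835} \approx 2.1981$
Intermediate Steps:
$- \frac{3527}{-1924} - \frac{1511}{L} = - \frac{3527}{-1924} - \frac{1511}{-4140} = \left(-3527\right) \left(- \frac{1}{1924}\right) - - \frac{1511}{4140} = \frac{3527}{1924} + \frac{1511}{4140} = \frac{1094309}{497835}$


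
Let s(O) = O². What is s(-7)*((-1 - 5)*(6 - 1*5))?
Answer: -294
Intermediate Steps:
s(-7)*((-1 - 5)*(6 - 1*5)) = (-7)²*((-1 - 5)*(6 - 1*5)) = 49*(-6*(6 - 5)) = 49*(-6*1) = 49*(-6) = -294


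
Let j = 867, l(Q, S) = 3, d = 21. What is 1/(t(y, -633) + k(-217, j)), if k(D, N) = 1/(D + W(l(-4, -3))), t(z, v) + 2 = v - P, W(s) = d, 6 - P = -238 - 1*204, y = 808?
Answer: -196/212269 ≈ -0.00092336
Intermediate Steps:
P = 448 (P = 6 - (-238 - 1*204) = 6 - (-238 - 204) = 6 - 1*(-442) = 6 + 442 = 448)
W(s) = 21
t(z, v) = -450 + v (t(z, v) = -2 + (v - 1*448) = -2 + (v - 448) = -2 + (-448 + v) = -450 + v)
k(D, N) = 1/(21 + D) (k(D, N) = 1/(D + 21) = 1/(21 + D))
1/(t(y, -633) + k(-217, j)) = 1/((-450 - 633) + 1/(21 - 217)) = 1/(-1083 + 1/(-196)) = 1/(-1083 - 1/196) = 1/(-212269/196) = -196/212269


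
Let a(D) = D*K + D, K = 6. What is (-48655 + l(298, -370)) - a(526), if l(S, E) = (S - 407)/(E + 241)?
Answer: -6751364/129 ≈ -52336.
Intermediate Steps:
l(S, E) = (-407 + S)/(241 + E)
a(D) = 7*D (a(D) = D*6 + D = 6*D + D = 7*D)
(-48655 + l(298, -370)) - a(526) = (-48655 + (-407 + 298)/(241 - 370)) - 7*526 = (-48655 - 109/(-129)) - 1*3682 = (-48655 - 1/129*(-109)) - 3682 = (-48655 + 109/129) - 3682 = -6276386/129 - 3682 = -6751364/129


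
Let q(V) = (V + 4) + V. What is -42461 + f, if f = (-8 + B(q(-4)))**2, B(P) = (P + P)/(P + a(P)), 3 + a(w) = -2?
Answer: -3435245/81 ≈ -42410.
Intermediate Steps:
q(V) = 4 + 2*V (q(V) = (4 + V) + V = 4 + 2*V)
a(w) = -5 (a(w) = -3 - 2 = -5)
B(P) = 2*P/(-5 + P) (B(P) = (P + P)/(P - 5) = (2*P)/(-5 + P) = 2*P/(-5 + P))
f = 4096/81 (f = (-8 + 2*(4 + 2*(-4))/(-5 + (4 + 2*(-4))))**2 = (-8 + 2*(4 - 8)/(-5 + (4 - 8)))**2 = (-8 + 2*(-4)/(-5 - 4))**2 = (-8 + 2*(-4)/(-9))**2 = (-8 + 2*(-4)*(-1/9))**2 = (-8 + 8/9)**2 = (-64/9)**2 = 4096/81 ≈ 50.568)
-42461 + f = -42461 + 4096/81 = -3435245/81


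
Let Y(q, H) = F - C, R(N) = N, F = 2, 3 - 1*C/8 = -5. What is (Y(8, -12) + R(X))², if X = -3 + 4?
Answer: 3721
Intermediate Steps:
X = 1
C = 64 (C = 24 - 8*(-5) = 24 + 40 = 64)
Y(q, H) = -62 (Y(q, H) = 2 - 1*64 = 2 - 64 = -62)
(Y(8, -12) + R(X))² = (-62 + 1)² = (-61)² = 3721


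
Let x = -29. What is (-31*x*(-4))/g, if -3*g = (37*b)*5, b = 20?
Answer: 2697/925 ≈ 2.9157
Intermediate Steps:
g = -3700/3 (g = -37*20*5/3 = -740*5/3 = -1/3*3700 = -3700/3 ≈ -1233.3)
(-31*x*(-4))/g = (-31*(-29)*(-4))/(-3700/3) = (899*(-4))*(-3/3700) = -3596*(-3/3700) = 2697/925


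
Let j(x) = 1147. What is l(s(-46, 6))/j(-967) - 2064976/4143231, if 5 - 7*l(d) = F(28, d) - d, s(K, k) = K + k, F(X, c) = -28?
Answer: -2372670703/4752285957 ≈ -0.49927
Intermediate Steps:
l(d) = 33/7 + d/7 (l(d) = 5/7 - (-28 - d)/7 = 5/7 + (4 + d/7) = 33/7 + d/7)
l(s(-46, 6))/j(-967) - 2064976/4143231 = (33/7 + (-46 + 6)/7)/1147 - 2064976/4143231 = (33/7 + (⅐)*(-40))*(1/1147) - 2064976*1/4143231 = (33/7 - 40/7)*(1/1147) - 2064976/4143231 = -1*1/1147 - 2064976/4143231 = -1/1147 - 2064976/4143231 = -2372670703/4752285957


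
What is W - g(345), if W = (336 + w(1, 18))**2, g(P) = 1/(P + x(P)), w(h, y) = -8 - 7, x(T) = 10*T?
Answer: 391040594/3795 ≈ 1.0304e+5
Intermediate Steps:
w(h, y) = -15
g(P) = 1/(11*P) (g(P) = 1/(P + 10*P) = 1/(11*P))
W = 103041 (W = (336 - 15)**2 = 321**2 = 103041)
W - g(345) = 103041 - 1/(11*345) = 103041 - 1*1/3795 = 103041 - 1/3795 = 391040594/3795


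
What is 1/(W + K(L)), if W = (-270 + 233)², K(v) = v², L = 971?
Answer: 1/944210 ≈ 1.0591e-6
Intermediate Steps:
W = 1369 (W = (-37)² = 1369)
1/(W + K(L)) = 1/(1369 + 971²) = 1/(1369 + 942841) = 1/944210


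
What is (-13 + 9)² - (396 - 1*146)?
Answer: -234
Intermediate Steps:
(-13 + 9)² - (396 - 1*146) = (-4)² - (396 - 146) = 16 - 1*250 = 16 - 250 = -234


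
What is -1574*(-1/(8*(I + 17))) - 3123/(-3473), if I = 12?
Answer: 3095519/402868 ≈ 7.6837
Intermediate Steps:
-1574*(-1/(8*(I + 17))) - 3123/(-3473) = -1574*(-1/(8*(12 + 17))) - 3123/(-3473) = -1574/((-8*29)) - 3123*(-1/3473) = -1574/(-232) + 3123/3473 = -1574*(-1/232) + 3123/3473 = 787/116 + 3123/3473 = 3095519/402868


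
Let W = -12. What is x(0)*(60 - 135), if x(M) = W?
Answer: 900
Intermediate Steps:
x(M) = -12
x(0)*(60 - 135) = -12*(60 - 135) = -12*(-75) = 900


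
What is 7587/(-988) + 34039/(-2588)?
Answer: -6658211/319618 ≈ -20.832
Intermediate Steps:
7587/(-988) + 34039/(-2588) = 7587*(-1/988) + 34039*(-1/2588) = -7587/988 - 34039/2588 = -6658211/319618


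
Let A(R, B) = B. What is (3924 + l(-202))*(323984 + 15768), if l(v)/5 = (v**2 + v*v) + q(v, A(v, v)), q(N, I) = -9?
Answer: 139950304088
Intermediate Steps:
l(v) = -45 + 10*v**2 (l(v) = 5*((v**2 + v*v) - 9) = 5*((v**2 + v**2) - 9) = 5*(2*v**2 - 9) = 5*(-9 + 2*v**2) = -45 + 10*v**2)
(3924 + l(-202))*(323984 + 15768) = (3924 + (-45 + 10*(-202)**2))*(323984 + 15768) = (3924 + (-45 + 10*40804))*339752 = (3924 + (-45 + 408040))*339752 = (3924 + 407995)*339752 = 411919*339752 = 139950304088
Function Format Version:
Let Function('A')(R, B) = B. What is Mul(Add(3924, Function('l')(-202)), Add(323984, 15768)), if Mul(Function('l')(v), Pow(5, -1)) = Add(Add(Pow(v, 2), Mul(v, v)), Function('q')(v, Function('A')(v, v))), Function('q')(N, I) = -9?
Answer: 139950304088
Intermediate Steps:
Function('l')(v) = Add(-45, Mul(10, Pow(v, 2))) (Function('l')(v) = Mul(5, Add(Add(Pow(v, 2), Mul(v, v)), -9)) = Mul(5, Add(Add(Pow(v, 2), Pow(v, 2)), -9)) = Mul(5, Add(Mul(2, Pow(v, 2)), -9)) = Mul(5, Add(-9, Mul(2, Pow(v, 2)))) = Add(-45, Mul(10, Pow(v, 2))))
Mul(Add(3924, Function('l')(-202)), Add(323984, 15768)) = Mul(Add(3924, Add(-45, Mul(10, Pow(-202, 2)))), Add(323984, 15768)) = Mul(Add(3924, Add(-45, Mul(10, 40804))), 339752) = Mul(Add(3924, Add(-45, 408040)), 339752) = Mul(Add(3924, 407995), 339752) = Mul(411919, 339752) = 139950304088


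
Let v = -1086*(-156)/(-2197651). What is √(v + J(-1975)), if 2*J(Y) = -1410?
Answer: I*√3405289609291521/2197651 ≈ 26.553*I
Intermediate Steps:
J(Y) = -705 (J(Y) = (½)*(-1410) = -705)
v = -169416/2197651 (v = 169416*(-1/2197651) = -169416/2197651 ≈ -0.077090)
√(v + J(-1975)) = √(-169416/2197651 - 705) = √(-1549513371/2197651) = I*√3405289609291521/2197651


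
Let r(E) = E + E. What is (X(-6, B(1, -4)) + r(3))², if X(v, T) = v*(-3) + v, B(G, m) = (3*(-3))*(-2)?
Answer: 324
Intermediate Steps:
B(G, m) = 18 (B(G, m) = -9*(-2) = 18)
r(E) = 2*E
X(v, T) = -2*v (X(v, T) = -3*v + v = -2*v)
(X(-6, B(1, -4)) + r(3))² = (-2*(-6) + 2*3)² = (12 + 6)² = 18² = 324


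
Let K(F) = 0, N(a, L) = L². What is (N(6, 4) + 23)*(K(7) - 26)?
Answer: -1014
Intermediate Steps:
(N(6, 4) + 23)*(K(7) - 26) = (4² + 23)*(0 - 26) = (16 + 23)*(-26) = 39*(-26) = -1014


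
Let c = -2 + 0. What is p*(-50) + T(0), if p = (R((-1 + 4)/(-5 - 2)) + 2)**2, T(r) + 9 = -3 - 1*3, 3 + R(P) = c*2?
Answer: -1265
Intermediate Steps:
c = -2
R(P) = -7 (R(P) = -3 - 2*2 = -3 - 4 = -7)
T(r) = -15 (T(r) = -9 + (-3 - 1*3) = -9 + (-3 - 3) = -9 - 6 = -15)
p = 25 (p = (-7 + 2)**2 = (-5)**2 = 25)
p*(-50) + T(0) = 25*(-50) - 15 = -1250 - 15 = -1265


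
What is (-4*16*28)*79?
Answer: -141568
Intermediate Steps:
(-4*16*28)*79 = -64*28*79 = -1792*79 = -141568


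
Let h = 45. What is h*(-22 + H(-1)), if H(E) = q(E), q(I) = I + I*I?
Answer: -990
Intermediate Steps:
q(I) = I + I**2
H(E) = E*(1 + E)
h*(-22 + H(-1)) = 45*(-22 - (1 - 1)) = 45*(-22 - 1*0) = 45*(-22 + 0) = 45*(-22) = -990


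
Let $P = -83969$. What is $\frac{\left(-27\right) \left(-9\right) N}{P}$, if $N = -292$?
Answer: $\frac{70956}{83969} \approx 0.84503$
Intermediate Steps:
$\frac{\left(-27\right) \left(-9\right) N}{P} = \frac{\left(-27\right) \left(-9\right) \left(-292\right)}{-83969} = 243 \left(-292\right) \left(- \frac{1}{83969}\right) = \left(-70956\right) \left(- \frac{1}{83969}\right) = \frac{70956}{83969}$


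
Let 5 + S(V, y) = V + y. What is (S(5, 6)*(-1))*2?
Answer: -12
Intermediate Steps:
S(V, y) = -5 + V + y (S(V, y) = -5 + (V + y) = -5 + V + y)
(S(5, 6)*(-1))*2 = ((-5 + 5 + 6)*(-1))*2 = (6*(-1))*2 = -6*2 = -12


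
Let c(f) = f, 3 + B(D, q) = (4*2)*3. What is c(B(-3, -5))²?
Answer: 441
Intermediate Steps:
B(D, q) = 21 (B(D, q) = -3 + (4*2)*3 = -3 + 8*3 = -3 + 24 = 21)
c(B(-3, -5))² = 21² = 441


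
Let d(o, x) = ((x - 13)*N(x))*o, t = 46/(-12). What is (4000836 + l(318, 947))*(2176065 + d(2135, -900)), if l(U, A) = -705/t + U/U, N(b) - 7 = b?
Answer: 160384115873975180/23 ≈ 6.9732e+15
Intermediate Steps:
N(b) = 7 + b
t = -23/6 (t = 46*(-1/12) = -23/6 ≈ -3.8333)
l(U, A) = 4253/23 (l(U, A) = -705/(-23/6) + U/U = -705*(-6/23) + 1 = 4230/23 + 1 = 4253/23)
d(o, x) = o*(-13 + x)*(7 + x) (d(o, x) = ((x - 13)*(7 + x))*o = ((-13 + x)*(7 + x))*o = o*(-13 + x)*(7 + x))
(4000836 + l(318, 947))*(2176065 + d(2135, -900)) = (4000836 + 4253/23)*(2176065 + 2135*(-13 - 900)*(7 - 900)) = 92023481*(2176065 + 2135*(-913)*(-893))/23 = 92023481*(2176065 + 1740684715)/23 = (92023481/23)*1742860780 = 160384115873975180/23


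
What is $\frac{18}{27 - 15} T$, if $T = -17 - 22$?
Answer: $- \frac{117}{2} \approx -58.5$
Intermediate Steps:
$T = -39$
$\frac{18}{27 - 15} T = \frac{18}{27 - 15} \left(-39\right) = \frac{18}{12} \left(-39\right) = 18 \cdot \frac{1}{12} \left(-39\right) = \frac{3}{2} \left(-39\right) = - \frac{117}{2}$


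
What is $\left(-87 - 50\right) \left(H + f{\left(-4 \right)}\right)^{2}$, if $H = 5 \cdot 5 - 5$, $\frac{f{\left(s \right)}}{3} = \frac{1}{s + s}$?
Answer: $- \frac{3376913}{64} \approx -52764.0$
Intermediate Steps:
$f{\left(s \right)} = \frac{3}{2 s}$ ($f{\left(s \right)} = \frac{3}{s + s} = \frac{3}{2 s}$)
$H = 20$ ($H = 25 - 5 = 20$)
$\left(-87 - 50\right) \left(H + f{\left(-4 \right)}\right)^{2} = \left(-87 - 50\right) \left(20 + \frac{3}{2 \left(-4\right)}\right)^{2} = - 137 \left(20 + \frac{3}{2} \left(- \frac{1}{4}\right)\right)^{2} = - 137 \left(20 - \frac{3}{8}\right)^{2} = - 137 \left(\frac{157}{8}\right)^{2} = \left(-137\right) \frac{24649}{64} = - \frac{3376913}{64}$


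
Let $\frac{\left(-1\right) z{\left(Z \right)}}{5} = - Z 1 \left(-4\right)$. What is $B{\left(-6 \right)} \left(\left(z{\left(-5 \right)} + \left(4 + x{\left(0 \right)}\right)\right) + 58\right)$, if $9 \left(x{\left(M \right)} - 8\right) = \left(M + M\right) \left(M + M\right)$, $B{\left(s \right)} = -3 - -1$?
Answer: $-340$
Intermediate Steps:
$B{\left(s \right)} = -2$ ($B{\left(s \right)} = -3 + 1 = -2$)
$x{\left(M \right)} = 8 + \frac{4 M^{2}}{9}$ ($x{\left(M \right)} = 8 + \frac{\left(M + M\right) \left(M + M\right)}{9} = 8 + \frac{2 M 2 M}{9} = 8 + \frac{4 M^{2}}{9}$)
$z{\left(Z \right)} = - 20 Z$ ($z{\left(Z \right)} = - 5 - Z 1 \left(-4\right) = - 5 - Z \left(-4\right) = - 5 \cdot 4 Z = - 20 Z$)
$B{\left(-6 \right)} \left(\left(z{\left(-5 \right)} + \left(4 + x{\left(0 \right)}\right)\right) + 58\right) = - 2 \left(\left(\left(-20\right) \left(-5\right) + \left(4 + \left(8 + \frac{4 \cdot 0^{2}}{9}\right)\right)\right) + 58\right) = - 2 \left(\left(100 + \left(4 + \left(8 + \frac{4}{9} \cdot 0\right)\right)\right) + 58\right) = - 2 \left(\left(100 + \left(4 + \left(8 + 0\right)\right)\right) + 58\right) = - 2 \left(\left(100 + \left(4 + 8\right)\right) + 58\right) = - 2 \left(\left(100 + 12\right) + 58\right) = - 2 \left(112 + 58\right) = \left(-2\right) 170 = -340$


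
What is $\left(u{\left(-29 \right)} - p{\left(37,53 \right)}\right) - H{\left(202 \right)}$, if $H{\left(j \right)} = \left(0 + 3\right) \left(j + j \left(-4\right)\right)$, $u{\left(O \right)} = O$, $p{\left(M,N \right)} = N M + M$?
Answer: $-209$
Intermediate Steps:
$p{\left(M,N \right)} = M + M N$ ($p{\left(M,N \right)} = M N + M = M + M N$)
$H{\left(j \right)} = - 9 j$ ($H{\left(j \right)} = 3 \left(j - 4 j\right) = 3 \left(- 3 j\right) = - 9 j$)
$\left(u{\left(-29 \right)} - p{\left(37,53 \right)}\right) - H{\left(202 \right)} = \left(-29 - 37 \left(1 + 53\right)\right) - \left(-9\right) 202 = \left(-29 - 37 \cdot 54\right) - -1818 = \left(-29 - 1998\right) + 1818 = -2027 + 1818 = -209$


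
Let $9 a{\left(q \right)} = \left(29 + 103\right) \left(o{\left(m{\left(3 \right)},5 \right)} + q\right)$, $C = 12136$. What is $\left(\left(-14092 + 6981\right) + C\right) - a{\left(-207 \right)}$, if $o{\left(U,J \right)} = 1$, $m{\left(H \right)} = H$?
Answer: $\frac{24139}{3} \approx 8046.3$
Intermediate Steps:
$a{\left(q \right)} = \frac{44}{3} + \frac{44 q}{3}$ ($a{\left(q \right)} = \frac{\left(29 + 103\right) \left(1 + q\right)}{9} = \frac{132 \left(1 + q\right)}{9} = \frac{132 + 132 q}{9} = \frac{44}{3} + \frac{44 q}{3}$)
$\left(\left(-14092 + 6981\right) + C\right) - a{\left(-207 \right)} = \left(\left(-14092 + 6981\right) + 12136\right) - \left(\frac{44}{3} + \frac{44}{3} \left(-207\right)\right) = \left(-7111 + 12136\right) - \left(\frac{44}{3} - 3036\right) = 5025 - - \frac{9064}{3} = 5025 + \frac{9064}{3} = \frac{24139}{3}$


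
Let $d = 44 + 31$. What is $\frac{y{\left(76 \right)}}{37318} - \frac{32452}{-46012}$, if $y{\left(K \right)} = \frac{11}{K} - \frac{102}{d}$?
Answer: $\frac{575219214173}{815611012600} \approx 0.70526$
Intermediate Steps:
$d = 75$
$y{\left(K \right)} = - \frac{34}{25} + \frac{11}{K}$ ($y{\left(K \right)} = \frac{11}{K} - \frac{102}{75} = \frac{11}{K} - \frac{34}{25} = - \frac{34}{25} + \frac{11}{K}$)
$\frac{y{\left(76 \right)}}{37318} - \frac{32452}{-46012} = \frac{- \frac{34}{25} + \frac{11}{76}}{37318} - \frac{32452}{-46012} = \left(- \frac{34}{25} + 11 \cdot \frac{1}{76}\right) \frac{1}{37318} - - \frac{8113}{11503} = \left(- \frac{34}{25} + \frac{11}{76}\right) \frac{1}{37318} + \frac{8113}{11503} = \left(- \frac{2309}{1900}\right) \frac{1}{37318} + \frac{8113}{11503} = - \frac{2309}{70904200} + \frac{8113}{11503} = \frac{575219214173}{815611012600}$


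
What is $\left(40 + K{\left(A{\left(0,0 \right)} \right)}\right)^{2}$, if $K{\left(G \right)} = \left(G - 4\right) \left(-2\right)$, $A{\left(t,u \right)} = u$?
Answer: $2304$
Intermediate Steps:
$K{\left(G \right)} = 8 - 2 G$ ($K{\left(G \right)} = \left(-4 + G\right) \left(-2\right) = 8 - 2 G$)
$\left(40 + K{\left(A{\left(0,0 \right)} \right)}\right)^{2} = \left(40 + \left(8 - 0\right)\right)^{2} = \left(40 + \left(8 + 0\right)\right)^{2} = \left(40 + 8\right)^{2} = 48^{2} = 2304$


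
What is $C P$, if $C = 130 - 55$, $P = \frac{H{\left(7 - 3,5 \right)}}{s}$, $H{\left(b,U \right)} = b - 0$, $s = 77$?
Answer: $\frac{300}{77} \approx 3.8961$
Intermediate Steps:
$H{\left(b,U \right)} = b$ ($H{\left(b,U \right)} = b + 0 = b$)
$P = \frac{4}{77}$ ($P = \frac{7 - 3}{77} = \left(7 - 3\right) \frac{1}{77} = 4 \cdot \frac{1}{77} = \frac{4}{77} \approx 0.051948$)
$C = 75$
$C P = 75 \cdot \frac{4}{77} = \frac{300}{77}$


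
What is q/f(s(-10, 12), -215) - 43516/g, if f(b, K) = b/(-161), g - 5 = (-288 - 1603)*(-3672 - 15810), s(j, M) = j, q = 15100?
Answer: 8956285888854/36840467 ≈ 2.4311e+5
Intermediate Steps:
g = 36840467 (g = 5 + (-288 - 1603)*(-3672 - 15810) = 5 - 1891*(-19482) = 5 + 36840462 = 36840467)
f(b, K) = -b/161 (f(b, K) = b*(-1/161) = -b/161)
q/f(s(-10, 12), -215) - 43516/g = 15100/((-1/161*(-10))) - 43516/36840467 = 15100/(10/161) - 43516*1/36840467 = 15100*(161/10) - 43516/36840467 = 243110 - 43516/36840467 = 8956285888854/36840467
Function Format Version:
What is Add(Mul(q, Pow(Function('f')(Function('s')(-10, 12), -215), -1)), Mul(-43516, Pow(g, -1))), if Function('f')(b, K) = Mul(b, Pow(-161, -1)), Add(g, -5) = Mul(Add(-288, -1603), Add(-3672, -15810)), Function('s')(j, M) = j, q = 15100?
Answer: Rational(8956285888854, 36840467) ≈ 2.4311e+5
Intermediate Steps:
g = 36840467 (g = Add(5, Mul(Add(-288, -1603), Add(-3672, -15810))) = Add(5, Mul(-1891, -19482)) = Add(5, 36840462) = 36840467)
Function('f')(b, K) = Mul(Rational(-1, 161), b) (Function('f')(b, K) = Mul(b, Rational(-1, 161)) = Mul(Rational(-1, 161), b))
Add(Mul(q, Pow(Function('f')(Function('s')(-10, 12), -215), -1)), Mul(-43516, Pow(g, -1))) = Add(Mul(15100, Pow(Mul(Rational(-1, 161), -10), -1)), Mul(-43516, Pow(36840467, -1))) = Add(Mul(15100, Pow(Rational(10, 161), -1)), Mul(-43516, Rational(1, 36840467))) = Add(Mul(15100, Rational(161, 10)), Rational(-43516, 36840467)) = Add(243110, Rational(-43516, 36840467)) = Rational(8956285888854, 36840467)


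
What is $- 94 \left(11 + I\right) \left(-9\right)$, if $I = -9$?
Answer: $1692$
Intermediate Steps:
$- 94 \left(11 + I\right) \left(-9\right) = - 94 \left(11 - 9\right) \left(-9\right) = - 94 \cdot 2 \left(-9\right) = \left(-94\right) \left(-18\right) = 1692$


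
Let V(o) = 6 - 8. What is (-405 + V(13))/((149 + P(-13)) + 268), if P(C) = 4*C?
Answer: -407/365 ≈ -1.1151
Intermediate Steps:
V(o) = -2
(-405 + V(13))/((149 + P(-13)) + 268) = (-405 - 2)/((149 + 4*(-13)) + 268) = -407/((149 - 52) + 268) = -407/(97 + 268) = -407/365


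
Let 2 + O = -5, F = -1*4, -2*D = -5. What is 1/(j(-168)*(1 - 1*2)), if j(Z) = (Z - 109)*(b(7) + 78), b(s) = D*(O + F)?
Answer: 2/27977 ≈ 7.1487e-5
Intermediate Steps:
D = 5/2 (D = -½*(-5) = 5/2 ≈ 2.5000)
F = -4
O = -7 (O = -2 - 5 = -7)
b(s) = -55/2 (b(s) = 5*(-7 - 4)/2 = (5/2)*(-11) = -55/2)
j(Z) = -11009/2 + 101*Z/2 (j(Z) = (Z - 109)*(-55/2 + 78) = (-109 + Z)*(101/2) = -11009/2 + 101*Z/2)
1/(j(-168)*(1 - 1*2)) = 1/((-11009/2 + (101/2)*(-168))*(1 - 1*2)) = 1/((-11009/2 - 8484)*(1 - 2)) = 1/(-27977/2*(-1)) = 1/(27977/2) = 2/27977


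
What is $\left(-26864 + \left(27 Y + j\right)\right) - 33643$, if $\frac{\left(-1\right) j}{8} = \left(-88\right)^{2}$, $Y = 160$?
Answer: $-118139$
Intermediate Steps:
$j = -61952$ ($j = - 8 \left(-88\right)^{2} = \left(-8\right) 7744 = -61952$)
$\left(-26864 + \left(27 Y + j\right)\right) - 33643 = \left(-26864 + \left(27 \cdot 160 - 61952\right)\right) - 33643 = \left(-26864 + \left(4320 - 61952\right)\right) - 33643 = \left(-26864 - 57632\right) - 33643 = -84496 - 33643 = -118139$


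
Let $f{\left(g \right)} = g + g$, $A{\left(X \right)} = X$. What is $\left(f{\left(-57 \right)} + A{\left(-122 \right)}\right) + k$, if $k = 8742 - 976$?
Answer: $7530$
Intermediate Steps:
$f{\left(g \right)} = 2 g$
$k = 7766$
$\left(f{\left(-57 \right)} + A{\left(-122 \right)}\right) + k = \left(2 \left(-57\right) - 122\right) + 7766 = \left(-114 - 122\right) + 7766 = -236 + 7766 = 7530$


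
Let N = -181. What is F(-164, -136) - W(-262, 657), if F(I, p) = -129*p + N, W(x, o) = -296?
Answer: 17659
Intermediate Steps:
F(I, p) = -181 - 129*p (F(I, p) = -129*p - 181 = -181 - 129*p)
F(-164, -136) - W(-262, 657) = (-181 - 129*(-136)) - 1*(-296) = (-181 + 17544) + 296 = 17363 + 296 = 17659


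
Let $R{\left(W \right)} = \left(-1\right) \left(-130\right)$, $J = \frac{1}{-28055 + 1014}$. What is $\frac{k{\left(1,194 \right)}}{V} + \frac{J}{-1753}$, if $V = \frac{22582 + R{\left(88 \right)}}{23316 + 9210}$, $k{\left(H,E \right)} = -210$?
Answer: $- \frac{80945856972217}{269153512894} \approx -300.74$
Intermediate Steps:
$J = - \frac{1}{27041}$ ($J = \frac{1}{-27041} = - \frac{1}{27041} \approx -3.6981 \cdot 10^{-5}$)
$R{\left(W \right)} = 130$
$V = \frac{11356}{16263}$ ($V = \frac{22582 + 130}{23316 + 9210} = \frac{22712}{32526} = 22712 \cdot \frac{1}{32526} = \frac{11356}{16263} \approx 0.69827$)
$\frac{k{\left(1,194 \right)}}{V} + \frac{J}{-1753} = - \frac{210}{\frac{11356}{16263}} - \frac{1}{27041 \left(-1753\right)} = \left(-210\right) \frac{16263}{11356} - - \frac{1}{47402873} = - \frac{1707615}{5678} + \frac{1}{47402873} = - \frac{80945856972217}{269153512894}$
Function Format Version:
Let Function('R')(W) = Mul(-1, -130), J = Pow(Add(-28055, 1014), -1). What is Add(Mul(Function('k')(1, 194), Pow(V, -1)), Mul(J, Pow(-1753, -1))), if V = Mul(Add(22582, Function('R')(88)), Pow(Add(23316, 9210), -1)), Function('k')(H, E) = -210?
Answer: Rational(-80945856972217, 269153512894) ≈ -300.74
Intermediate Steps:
J = Rational(-1, 27041) (J = Pow(-27041, -1) = Rational(-1, 27041) ≈ -3.6981e-5)
Function('R')(W) = 130
V = Rational(11356, 16263) (V = Mul(Add(22582, 130), Pow(Add(23316, 9210), -1)) = Mul(22712, Pow(32526, -1)) = Mul(22712, Rational(1, 32526)) = Rational(11356, 16263) ≈ 0.69827)
Add(Mul(Function('k')(1, 194), Pow(V, -1)), Mul(J, Pow(-1753, -1))) = Add(Mul(-210, Pow(Rational(11356, 16263), -1)), Mul(Rational(-1, 27041), Pow(-1753, -1))) = Add(Mul(-210, Rational(16263, 11356)), Mul(Rational(-1, 27041), Rational(-1, 1753))) = Add(Rational(-1707615, 5678), Rational(1, 47402873)) = Rational(-80945856972217, 269153512894)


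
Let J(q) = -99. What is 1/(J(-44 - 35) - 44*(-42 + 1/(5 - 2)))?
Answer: 3/5203 ≈ 0.00057659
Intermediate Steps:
1/(J(-44 - 35) - 44*(-42 + 1/(5 - 2))) = 1/(-99 - 44*(-42 + 1/(5 - 2))) = 1/(-99 - 44*(-42 + 1/3)) = 1/(-99 - 44*(-42 + ⅓)) = 1/(-99 - 44*(-125/3)) = 1/(-99 + 5500/3) = 1/(5203/3) = 3/5203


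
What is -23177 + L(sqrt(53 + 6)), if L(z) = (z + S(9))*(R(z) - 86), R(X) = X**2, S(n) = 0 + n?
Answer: -23420 - 27*sqrt(59) ≈ -23627.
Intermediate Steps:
S(n) = n
L(z) = (-86 + z**2)*(9 + z) (L(z) = (z + 9)*(z**2 - 86) = (9 + z)*(-86 + z**2) = (-86 + z**2)*(9 + z))
-23177 + L(sqrt(53 + 6)) = -23177 + (-774 + (sqrt(53 + 6))**3 - 86*sqrt(53 + 6) + 9*(sqrt(53 + 6))**2) = -23177 + (-774 + (sqrt(59))**3 - 86*sqrt(59) + 9*(sqrt(59))**2) = -23177 + (-774 + 59*sqrt(59) - 86*sqrt(59) + 9*59) = -23177 + (-774 + 59*sqrt(59) - 86*sqrt(59) + 531) = -23177 + (-243 - 27*sqrt(59)) = -23420 - 27*sqrt(59)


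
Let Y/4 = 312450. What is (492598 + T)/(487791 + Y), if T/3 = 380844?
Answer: 1635130/1737591 ≈ 0.94103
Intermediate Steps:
Y = 1249800 (Y = 4*312450 = 1249800)
T = 1142532 (T = 3*380844 = 1142532)
(492598 + T)/(487791 + Y) = (492598 + 1142532)/(487791 + 1249800) = 1635130/1737591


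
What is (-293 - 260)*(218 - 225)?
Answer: 3871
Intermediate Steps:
(-293 - 260)*(218 - 225) = -553*(-7) = 3871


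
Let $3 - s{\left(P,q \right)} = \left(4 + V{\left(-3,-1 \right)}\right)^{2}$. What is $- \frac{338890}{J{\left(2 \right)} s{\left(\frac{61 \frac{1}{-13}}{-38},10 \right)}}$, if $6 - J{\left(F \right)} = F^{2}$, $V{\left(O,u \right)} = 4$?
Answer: $\frac{169445}{61} \approx 2777.8$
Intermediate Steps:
$s{\left(P,q \right)} = -61$ ($s{\left(P,q \right)} = 3 - \left(4 + 4\right)^{2} = 3 - 8^{2} = 3 - 64 = -61$)
$J{\left(F \right)} = 6 - F^{2}$
$- \frac{338890}{J{\left(2 \right)} s{\left(\frac{61 \frac{1}{-13}}{-38},10 \right)}} = - \frac{338890}{\left(6 - 2^{2}\right) \left(-61\right)} = - \frac{338890}{\left(6 - 4\right) \left(-61\right)} = - \frac{338890}{2 \left(-61\right)} = - \frac{338890}{-122} = \left(-338890\right) \left(- \frac{1}{122}\right) = \frac{169445}{61}$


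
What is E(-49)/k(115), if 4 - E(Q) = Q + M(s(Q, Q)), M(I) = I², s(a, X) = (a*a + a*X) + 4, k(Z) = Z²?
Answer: -23097583/13225 ≈ -1746.5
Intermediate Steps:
s(a, X) = 4 + a² + X*a (s(a, X) = (a² + X*a) + 4 = 4 + a² + X*a)
E(Q) = 4 - Q - (4 + 2*Q²)² (E(Q) = 4 - (Q + (4 + Q² + Q*Q)²) = 4 - (Q + (4 + Q² + Q²)²) = 4 - (Q + (4 + 2*Q²)²) = 4 + (-Q - (4 + 2*Q²)²) = 4 - Q - (4 + 2*Q²)²)
E(-49)/k(115) = (4 - 1*(-49) - 4*(2 + (-49)²)²)/(115²) = (4 + 49 - 4*(2 + 2401)²)/13225 = (4 + 49 - 4*2403²)*(1/13225) = (4 + 49 - 4*5774409)*(1/13225) = (4 + 49 - 23097636)*(1/13225) = -23097583*1/13225 = -23097583/13225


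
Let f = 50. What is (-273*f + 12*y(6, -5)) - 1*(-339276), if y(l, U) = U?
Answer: 325566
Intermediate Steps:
(-273*f + 12*y(6, -5)) - 1*(-339276) = (-273*50 + 12*(-5)) - 1*(-339276) = (-13650 - 60) + 339276 = -13710 + 339276 = 325566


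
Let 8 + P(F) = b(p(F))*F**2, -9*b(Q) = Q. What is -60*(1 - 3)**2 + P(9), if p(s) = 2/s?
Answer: -250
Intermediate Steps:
b(Q) = -Q/9
P(F) = -8 - 2*F/9 (P(F) = -8 + (-2/(9*F))*F**2 = -8 - 2*F/9)
-60*(1 - 3)**2 + P(9) = -60*(1 - 3)**2 + (-8 - 2/9*9) = -60*(-2)**2 + (-8 - 2) = -60*4 - 10 = -240 - 10 = -250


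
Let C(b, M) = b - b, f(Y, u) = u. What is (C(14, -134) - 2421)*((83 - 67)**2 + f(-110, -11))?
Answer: -593145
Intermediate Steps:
C(b, M) = 0
(C(14, -134) - 2421)*((83 - 67)**2 + f(-110, -11)) = (0 - 2421)*((83 - 67)**2 - 11) = -2421*(16**2 - 11) = -2421*(256 - 11) = -2421*245 = -593145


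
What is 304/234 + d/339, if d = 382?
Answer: 32074/13221 ≈ 2.4260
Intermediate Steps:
304/234 + d/339 = 304/234 + 382/339 = 304*(1/234) + 382*(1/339) = 152/117 + 382/339 = 32074/13221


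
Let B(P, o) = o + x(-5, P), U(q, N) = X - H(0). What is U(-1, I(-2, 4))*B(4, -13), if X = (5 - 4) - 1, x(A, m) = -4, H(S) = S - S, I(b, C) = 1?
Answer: 0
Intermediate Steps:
H(S) = 0
X = 0 (X = 1 - 1 = 0)
U(q, N) = 0 (U(q, N) = 0 - 1*0 = 0 + 0 = 0)
B(P, o) = -4 + o (B(P, o) = o - 4 = -4 + o)
U(-1, I(-2, 4))*B(4, -13) = 0*(-4 - 13) = 0*(-17) = 0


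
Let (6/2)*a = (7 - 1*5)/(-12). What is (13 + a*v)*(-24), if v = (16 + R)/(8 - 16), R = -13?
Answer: -625/2 ≈ -312.50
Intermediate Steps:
a = -1/18 (a = ((7 - 1*5)/(-12))/3 = ((7 - 5)*(-1/12))/3 = (2*(-1/12))/3 = (⅓)*(-⅙) = -1/18 ≈ -0.055556)
v = -3/8 (v = (16 - 13)/(8 - 16) = 3/(-8) = 3*(-⅛) = -3/8 ≈ -0.37500)
(13 + a*v)*(-24) = (13 - 1/18*(-3/8))*(-24) = (13 + 1/48)*(-24) = (625/48)*(-24) = -625/2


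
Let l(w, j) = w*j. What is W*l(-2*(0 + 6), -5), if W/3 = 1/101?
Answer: 180/101 ≈ 1.7822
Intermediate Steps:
W = 3/101 ≈ 0.029703
l(w, j) = j*w
W*l(-2*(0 + 6), -5) = 3*(-(-10)*(0 + 6))/101 = 3*(-(-10)*6)/101 = 3*(-5*(-12))/101 = (3/101)*60 = 180/101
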